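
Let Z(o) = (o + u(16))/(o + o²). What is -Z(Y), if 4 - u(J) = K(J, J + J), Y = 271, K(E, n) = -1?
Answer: -69/18428 ≈ -0.0037443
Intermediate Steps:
u(J) = 5 (u(J) = 4 - 1*(-1) = 4 + 1 = 5)
Z(o) = (5 + o)/(o + o²) (Z(o) = (o + 5)/(o + o²) = (5 + o)/(o + o²))
-Z(Y) = -(5 + 271)/(271*(1 + 271)) = -276/(271*272) = -1*69/18428 = -69/18428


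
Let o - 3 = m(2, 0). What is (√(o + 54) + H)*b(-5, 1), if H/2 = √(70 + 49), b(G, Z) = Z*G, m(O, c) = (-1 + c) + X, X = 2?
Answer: -10*√119 - 5*√58 ≈ -147.17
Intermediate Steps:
m(O, c) = 1 + c (m(O, c) = (-1 + c) + 2 = 1 + c)
o = 4 (o = 3 + (1 + 0) = 3 + 1 = 4)
b(G, Z) = G*Z
H = 2*√119 (H = 2*√(70 + 49) = 2*√119 ≈ 21.817)
(√(o + 54) + H)*b(-5, 1) = (√(4 + 54) + 2*√119)*(-5*1) = (√58 + 2*√119)*(-5) = -10*√119 - 5*√58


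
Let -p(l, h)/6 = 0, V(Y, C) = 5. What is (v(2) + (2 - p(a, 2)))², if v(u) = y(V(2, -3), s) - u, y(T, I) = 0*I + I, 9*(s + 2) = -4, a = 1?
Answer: 484/81 ≈ 5.9753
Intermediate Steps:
p(l, h) = 0 (p(l, h) = -6*0 = 0)
s = -22/9 (s = -2 + (⅑)*(-4) = -2 - 4/9 = -22/9 ≈ -2.4444)
y(T, I) = I (y(T, I) = 0 + I = I)
v(u) = -22/9 - u
(v(2) + (2 - p(a, 2)))² = ((-22/9 - 1*2) + (2 - 1*0))² = ((-22/9 - 2) + (2 + 0))² = (-40/9 + 2)² = (-22/9)² = 484/81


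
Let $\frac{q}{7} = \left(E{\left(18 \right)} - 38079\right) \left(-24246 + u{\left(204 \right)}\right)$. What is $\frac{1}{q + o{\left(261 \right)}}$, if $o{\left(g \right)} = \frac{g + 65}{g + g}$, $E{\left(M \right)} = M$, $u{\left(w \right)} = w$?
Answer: $\frac{261}{1671819300937} \approx 1.5612 \cdot 10^{-10}$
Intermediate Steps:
$o{\left(g \right)} = \frac{65 + g}{2 g}$
$q = 6405437934$ ($q = 7 \left(18 - 38079\right) \left(-24246 + 204\right) = 7 \left(\left(-38061\right) \left(-24042\right)\right) = 7 \cdot 915062562 = 6405437934$)
$\frac{1}{q + o{\left(261 \right)}} = \frac{1}{6405437934 + \frac{65 + 261}{2 \cdot 261}} = \frac{1}{6405437934 + \frac{1}{2} \cdot \frac{1}{261} \cdot 326} = \frac{1}{6405437934 + \frac{163}{261}} = \frac{1}{\frac{1671819300937}{261}} = \frac{261}{1671819300937}$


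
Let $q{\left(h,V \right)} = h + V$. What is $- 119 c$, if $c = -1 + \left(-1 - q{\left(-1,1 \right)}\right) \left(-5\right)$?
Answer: $-476$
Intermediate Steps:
$q{\left(h,V \right)} = V + h$
$c = 4$ ($c = -1 + \left(-1 - \left(1 - 1\right)\right) \left(-5\right) = -1 + \left(-1 - 0\right) \left(-5\right) = -1 + \left(-1 + 0\right) \left(-5\right) = -1 - -5 = -1 + 5 = 4$)
$- 119 c = \left(-119\right) 4 = -476$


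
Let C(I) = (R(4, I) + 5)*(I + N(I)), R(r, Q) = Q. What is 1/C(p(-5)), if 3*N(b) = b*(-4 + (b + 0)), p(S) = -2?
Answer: ⅙ ≈ 0.16667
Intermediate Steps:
N(b) = b*(-4 + b)/3 (N(b) = (b*(-4 + (b + 0)))/3 = (b*(-4 + b))/3 = b*(-4 + b)/3)
C(I) = (5 + I)*(I + I*(-4 + I)/3) (C(I) = (I + 5)*(I + I*(-4 + I)/3) = (5 + I)*(I + I*(-4 + I)/3))
1/C(p(-5)) = 1/((⅓)*(-2)*(-5 + (-2)² + 4*(-2))) = 1/((⅓)*(-2)*(-5 + 4 - 8)) = 1/((⅓)*(-2)*(-9)) = 1/6 = ⅙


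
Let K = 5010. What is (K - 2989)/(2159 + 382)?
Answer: 2021/2541 ≈ 0.79536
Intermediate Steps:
(K - 2989)/(2159 + 382) = (5010 - 2989)/(2159 + 382) = 2021/2541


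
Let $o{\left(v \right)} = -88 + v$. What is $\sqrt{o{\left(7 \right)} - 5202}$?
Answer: $3 i \sqrt{587} \approx 72.684 i$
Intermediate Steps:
$\sqrt{o{\left(7 \right)} - 5202} = \sqrt{\left(-88 + 7\right) - 5202} = \sqrt{-81 - 5202} = \sqrt{-5283} = 3 i \sqrt{587}$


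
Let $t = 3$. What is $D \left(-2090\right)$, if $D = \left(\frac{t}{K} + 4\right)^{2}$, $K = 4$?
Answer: $- \frac{377245}{8} \approx -47156.0$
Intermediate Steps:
$D = \frac{361}{16}$ ($D = \left(\frac{3}{4} + 4\right)^{2} = \left(\frac{19}{4}\right)^{2} = \frac{361}{16} \approx 22.563$)
$D \left(-2090\right) = \frac{361}{16} \left(-2090\right) = - \frac{377245}{8}$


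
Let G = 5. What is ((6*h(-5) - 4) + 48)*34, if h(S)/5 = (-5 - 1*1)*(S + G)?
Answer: 1496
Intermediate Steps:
h(S) = -150 - 30*S (h(S) = 5*((-5 - 1*1)*(S + 5)) = 5*((-5 - 1)*(5 + S)) = 5*(-6*(5 + S)) = 5*(-30 - 6*S) = -150 - 30*S)
((6*h(-5) - 4) + 48)*34 = ((6*(-150 - 30*(-5)) - 4) + 48)*34 = ((6*(-150 + 150) - 4) + 48)*34 = ((6*0 - 4) + 48)*34 = ((0 - 4) + 48)*34 = (-4 + 48)*34 = 44*34 = 1496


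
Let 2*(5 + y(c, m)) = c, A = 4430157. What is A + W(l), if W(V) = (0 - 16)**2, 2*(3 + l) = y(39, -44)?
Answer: 4430413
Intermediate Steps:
y(c, m) = -5 + c/2
l = 17/4 (l = -3 + (-5 + (1/2)*39)/2 = -3 + (-5 + 39/2)/2 = -3 + (1/2)*(29/2) = -3 + 29/4 = 17/4 ≈ 4.2500)
W(V) = 256 (W(V) = (-16)**2 = 256)
A + W(l) = 4430157 + 256 = 4430413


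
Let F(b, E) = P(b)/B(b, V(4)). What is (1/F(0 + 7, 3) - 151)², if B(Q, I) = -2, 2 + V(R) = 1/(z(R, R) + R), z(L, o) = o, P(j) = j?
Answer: 1121481/49 ≈ 22887.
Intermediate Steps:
V(R) = -2 + 1/(2*R) (V(R) = -2 + 1/(R + R) = -2 + 1/(2*R))
F(b, E) = -b/2 (F(b, E) = b/(-2) = b*(-½) = -b/2)
(1/F(0 + 7, 3) - 151)² = (1/(-(0 + 7)/2) - 151)² = (1/(-½*7) - 151)² = (1/(-7/2) - 151)² = (-2/7 - 151)² = (-1059/7)² = 1121481/49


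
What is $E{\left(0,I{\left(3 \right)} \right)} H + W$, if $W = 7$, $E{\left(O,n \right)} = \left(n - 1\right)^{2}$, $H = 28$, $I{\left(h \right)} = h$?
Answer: $119$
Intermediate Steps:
$E{\left(O,n \right)} = \left(-1 + n\right)^{2}$
$E{\left(0,I{\left(3 \right)} \right)} H + W = \left(-1 + 3\right)^{2} \cdot 28 + 7 = 2^{2} \cdot 28 + 7 = 4 \cdot 28 + 7 = 112 + 7 = 119$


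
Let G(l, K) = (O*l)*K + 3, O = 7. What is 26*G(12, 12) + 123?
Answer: 26409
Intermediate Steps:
G(l, K) = 3 + 7*K*l (G(l, K) = (7*l)*K + 3 = 7*K*l + 3 = 3 + 7*K*l)
26*G(12, 12) + 123 = 26*(3 + 7*12*12) + 123 = 26*(3 + 1008) + 123 = 26*1011 + 123 = 26286 + 123 = 26409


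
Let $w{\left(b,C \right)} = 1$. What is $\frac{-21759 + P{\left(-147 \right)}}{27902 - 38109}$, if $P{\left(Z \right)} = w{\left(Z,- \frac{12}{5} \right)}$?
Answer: $\frac{21758}{10207} \approx 2.1317$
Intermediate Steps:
$P{\left(Z \right)} = 1$
$\frac{-21759 + P{\left(-147 \right)}}{27902 - 38109} = \frac{-21759 + 1}{27902 - 38109} = - \frac{21758}{-10207} = \left(-21758\right) \left(- \frac{1}{10207}\right) = \frac{21758}{10207}$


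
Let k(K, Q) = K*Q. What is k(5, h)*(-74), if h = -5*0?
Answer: 0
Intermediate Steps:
h = 0
k(5, h)*(-74) = (5*0)*(-74) = 0*(-74) = 0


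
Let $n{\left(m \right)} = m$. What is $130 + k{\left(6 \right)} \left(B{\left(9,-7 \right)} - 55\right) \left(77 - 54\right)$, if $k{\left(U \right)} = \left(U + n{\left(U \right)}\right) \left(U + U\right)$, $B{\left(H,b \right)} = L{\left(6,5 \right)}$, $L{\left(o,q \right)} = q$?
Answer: $-165470$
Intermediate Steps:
$B{\left(H,b \right)} = 5$
$k{\left(U \right)} = 4 U^{2}$ ($k{\left(U \right)} = \left(U + U\right) \left(U + U\right) = 2 U 2 U = 4 U^{2}$)
$130 + k{\left(6 \right)} \left(B{\left(9,-7 \right)} - 55\right) \left(77 - 54\right) = 130 + 4 \cdot 6^{2} \left(5 - 55\right) \left(77 - 54\right) = 130 + 4 \cdot 36 \left(\left(-50\right) 23\right) = 130 + 144 \left(-1150\right) = 130 - 165600 = -165470$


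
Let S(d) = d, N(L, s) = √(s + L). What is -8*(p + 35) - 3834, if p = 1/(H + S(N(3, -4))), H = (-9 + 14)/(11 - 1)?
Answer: -20586/5 + 32*I/5 ≈ -4117.2 + 6.4*I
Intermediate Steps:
N(L, s) = √(L + s)
H = ½ (H = 5/10 = 5*(⅒) = ½ ≈ 0.50000)
p = 4*(½ - I)/5 (p = 1/(½ + √(3 - 4)) = 1/(½ + √(-1)) = 1/(½ + I) = 4*(½ - I)/5 ≈ 0.4 - 0.8*I)
-8*(p + 35) - 3834 = -8*((⅖ - 4*I/5) + 35) - 3834 = -8*(177/5 - 4*I/5) - 3834 = (-1416/5 + 32*I/5) - 3834 = -20586/5 + 32*I/5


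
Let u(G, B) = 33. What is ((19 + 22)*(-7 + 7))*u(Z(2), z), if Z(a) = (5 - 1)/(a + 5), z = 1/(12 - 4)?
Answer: 0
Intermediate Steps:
z = ⅛ (z = 1/8 = ⅛ ≈ 0.12500)
Z(a) = 4/(5 + a)
((19 + 22)*(-7 + 7))*u(Z(2), z) = ((19 + 22)*(-7 + 7))*33 = (41*0)*33 = 0*33 = 0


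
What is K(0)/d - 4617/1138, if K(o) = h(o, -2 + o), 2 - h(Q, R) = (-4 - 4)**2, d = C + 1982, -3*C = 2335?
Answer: -16883655/4109318 ≈ -4.1086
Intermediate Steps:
C = -2335/3 (C = -1/3*2335 = -2335/3 ≈ -778.33)
d = 3611/3 (d = -2335/3 + 1982 = 3611/3 ≈ 1203.7)
h(Q, R) = -62 (h(Q, R) = 2 - (-4 - 4)**2 = 2 - 1*(-8)**2 = 2 - 1*64 = 2 - 64 = -62)
K(o) = -62
K(0)/d - 4617/1138 = -62/3611/3 - 4617/1138 = -62*3/3611 - 4617*1/1138 = -186/3611 - 4617/1138 = -16883655/4109318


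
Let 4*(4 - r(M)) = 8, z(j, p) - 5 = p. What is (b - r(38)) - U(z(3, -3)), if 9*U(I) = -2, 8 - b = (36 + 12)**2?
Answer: -20680/9 ≈ -2297.8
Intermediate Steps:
z(j, p) = 5 + p
b = -2296 (b = 8 - (36 + 12)**2 = 8 - 1*48**2 = 8 - 1*2304 = 8 - 2304 = -2296)
r(M) = 2 (r(M) = 4 - 1/4*8 = 4 - 2 = 2)
U(I) = -2/9 (U(I) = (1/9)*(-2) = -2/9)
(b - r(38)) - U(z(3, -3)) = (-2296 - 1*2) - 1*(-2/9) = (-2296 - 2) + 2/9 = -2298 + 2/9 = -20680/9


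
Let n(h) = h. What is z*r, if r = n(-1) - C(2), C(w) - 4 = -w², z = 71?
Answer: -71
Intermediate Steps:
C(w) = 4 - w²
r = -1 (r = -1 - (4 - 1*2²) = -1 - (4 - 1*4) = -1 - (4 - 4) = -1 - 1*0 = -1 + 0 = -1)
z*r = 71*(-1) = -71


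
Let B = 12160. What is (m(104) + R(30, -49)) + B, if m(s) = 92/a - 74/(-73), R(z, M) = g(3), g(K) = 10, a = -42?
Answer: 18654806/1533 ≈ 12169.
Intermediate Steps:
R(z, M) = 10
m(s) = -1804/1533 (m(s) = 92/(-42) - 74/(-73) = 92*(-1/42) - 74*(-1/73) = -46/21 + 74/73 = -1804/1533)
(m(104) + R(30, -49)) + B = (-1804/1533 + 10) + 12160 = 13526/1533 + 12160 = 18654806/1533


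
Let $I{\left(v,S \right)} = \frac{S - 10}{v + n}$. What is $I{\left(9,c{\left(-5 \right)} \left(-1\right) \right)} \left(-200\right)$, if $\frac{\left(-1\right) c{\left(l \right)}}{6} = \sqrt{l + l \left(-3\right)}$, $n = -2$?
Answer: $\frac{2000}{7} - \frac{1200 \sqrt{10}}{7} \approx -256.39$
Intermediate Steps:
$c{\left(l \right)} = - 6 \sqrt{2} \sqrt{- l}$ ($c{\left(l \right)} = - 6 \sqrt{l + l \left(-3\right)} = - 6 \sqrt{l - 3 l} = - 6 \sqrt{- 2 l} = - 6 \sqrt{2} \sqrt{- l}$)
$I{\left(v,S \right)} = \frac{-10 + S}{-2 + v}$ ($I{\left(v,S \right)} = \frac{S - 10}{v - 2} = \frac{-10 + S}{-2 + v}$)
$I{\left(9,c{\left(-5 \right)} \left(-1\right) \right)} \left(-200\right) = \frac{-10 + - 6 \sqrt{2} \sqrt{\left(-1\right) \left(-5\right)} \left(-1\right)}{-2 + 9} \left(-200\right) = \frac{-10 + - 6 \sqrt{2} \sqrt{5} \left(-1\right)}{7} \left(-200\right) = \frac{-10 + - 6 \sqrt{10} \left(-1\right)}{7} \left(-200\right) = \frac{-10 + 6 \sqrt{10}}{7} \left(-200\right) = \left(- \frac{10}{7} + \frac{6 \sqrt{10}}{7}\right) \left(-200\right) = \frac{2000}{7} - \frac{1200 \sqrt{10}}{7}$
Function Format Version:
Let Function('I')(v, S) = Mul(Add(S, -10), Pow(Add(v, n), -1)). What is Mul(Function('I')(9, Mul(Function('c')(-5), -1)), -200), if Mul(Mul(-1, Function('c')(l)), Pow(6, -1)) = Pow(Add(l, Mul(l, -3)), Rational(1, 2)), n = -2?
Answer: Add(Rational(2000, 7), Mul(Rational(-1200, 7), Pow(10, Rational(1, 2)))) ≈ -256.39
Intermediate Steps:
Function('c')(l) = Mul(-6, Pow(2, Rational(1, 2)), Pow(Mul(-1, l), Rational(1, 2))) (Function('c')(l) = Mul(-6, Pow(Add(l, Mul(l, -3)), Rational(1, 2))) = Mul(-6, Pow(Add(l, Mul(-3, l)), Rational(1, 2))) = Mul(-6, Pow(Mul(-2, l), Rational(1, 2))) = Mul(-6, Mul(Pow(2, Rational(1, 2)), Pow(Mul(-1, l), Rational(1, 2)))) = Mul(-6, Pow(2, Rational(1, 2)), Pow(Mul(-1, l), Rational(1, 2))))
Function('I')(v, S) = Mul(Pow(Add(-2, v), -1), Add(-10, S)) (Function('I')(v, S) = Mul(Add(S, -10), Pow(Add(v, -2), -1)) = Mul(Add(-10, S), Pow(Add(-2, v), -1)) = Mul(Pow(Add(-2, v), -1), Add(-10, S)))
Mul(Function('I')(9, Mul(Function('c')(-5), -1)), -200) = Mul(Mul(Pow(Add(-2, 9), -1), Add(-10, Mul(Mul(-6, Pow(2, Rational(1, 2)), Pow(Mul(-1, -5), Rational(1, 2))), -1))), -200) = Mul(Mul(Pow(7, -1), Add(-10, Mul(Mul(-6, Pow(2, Rational(1, 2)), Pow(5, Rational(1, 2))), -1))), -200) = Mul(Mul(Rational(1, 7), Add(-10, Mul(Mul(-6, Pow(10, Rational(1, 2))), -1))), -200) = Mul(Mul(Rational(1, 7), Add(-10, Mul(6, Pow(10, Rational(1, 2))))), -200) = Mul(Add(Rational(-10, 7), Mul(Rational(6, 7), Pow(10, Rational(1, 2)))), -200) = Add(Rational(2000, 7), Mul(Rational(-1200, 7), Pow(10, Rational(1, 2))))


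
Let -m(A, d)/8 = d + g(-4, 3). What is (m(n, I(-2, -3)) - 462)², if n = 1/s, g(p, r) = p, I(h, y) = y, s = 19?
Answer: 164836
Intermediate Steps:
n = 1/19 ≈ 0.052632
m(A, d) = 32 - 8*d (m(A, d) = -8*(d - 4) = -8*(-4 + d) = 32 - 8*d)
(m(n, I(-2, -3)) - 462)² = ((32 - 8*(-3)) - 462)² = ((32 + 24) - 462)² = (56 - 462)² = (-406)² = 164836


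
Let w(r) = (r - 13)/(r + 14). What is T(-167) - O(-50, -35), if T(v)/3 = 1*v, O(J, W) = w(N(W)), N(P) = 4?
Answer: -1001/2 ≈ -500.50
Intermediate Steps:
w(r) = (-13 + r)/(14 + r)
O(J, W) = -½ (O(J, W) = (-13 + 4)/(14 + 4) = -9/18 = (1/18)*(-9) = -½)
T(v) = 3*v (T(v) = 3*(1*v) = 3*v)
T(-167) - O(-50, -35) = 3*(-167) - 1*(-½) = -501 + ½ = -1001/2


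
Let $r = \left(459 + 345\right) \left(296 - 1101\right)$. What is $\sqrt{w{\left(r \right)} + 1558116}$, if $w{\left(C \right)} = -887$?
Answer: $\sqrt{1557229} \approx 1247.9$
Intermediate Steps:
$r = -647220$ ($r = 804 \left(-805\right) = -647220$)
$\sqrt{w{\left(r \right)} + 1558116} = \sqrt{-887 + 1558116} = \sqrt{1557229}$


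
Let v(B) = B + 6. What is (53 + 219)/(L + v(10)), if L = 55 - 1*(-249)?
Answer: 17/20 ≈ 0.85000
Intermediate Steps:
v(B) = 6 + B
L = 304 (L = 55 + 249 = 304)
(53 + 219)/(L + v(10)) = (53 + 219)/(304 + (6 + 10)) = 272/(304 + 16) = 272/320 = 272*(1/320) = 17/20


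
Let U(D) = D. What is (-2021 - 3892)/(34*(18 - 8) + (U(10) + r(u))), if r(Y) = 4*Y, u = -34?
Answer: -5913/214 ≈ -27.631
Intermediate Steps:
(-2021 - 3892)/(34*(18 - 8) + (U(10) + r(u))) = (-2021 - 3892)/(34*(18 - 8) + (10 + 4*(-34))) = -5913/(34*10 + (10 - 136)) = -5913/(340 - 126) = -5913/214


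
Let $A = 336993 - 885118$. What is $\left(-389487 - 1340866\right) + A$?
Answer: $-2278478$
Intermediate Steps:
$A = -548125$
$\left(-389487 - 1340866\right) + A = \left(-389487 - 1340866\right) - 548125 = -1730353 - 548125 = -2278478$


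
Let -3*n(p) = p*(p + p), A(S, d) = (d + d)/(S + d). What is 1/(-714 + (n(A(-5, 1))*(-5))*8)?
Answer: -3/2122 ≈ -0.0014138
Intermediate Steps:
A(S, d) = 2*d/(S + d) (A(S, d) = (2*d)/(S + d) = 2*d/(S + d))
n(p) = -2*p²/3 (n(p) = -p*(p + p)/3 = -p*2*p/3 = -2*p²/3)
1/(-714 + (n(A(-5, 1))*(-5))*8) = 1/(-714 + (-2*4/(-5 + 1)²/3*(-5))*8) = 1/(-714 + (-2*(2*1/(-4))²/3*(-5))*8) = 1/(-714 + (-2*(2*1*(-¼))²/3*(-5))*8) = 1/(-714 + (-2*(-½)²/3*(-5))*8) = 1/(-714 + (-⅔*¼*(-5))*8) = 1/(-714 - ⅙*(-5)*8) = 1/(-714 + (⅚)*8) = 1/(-714 + 20/3) = 1/(-2122/3) = -3/2122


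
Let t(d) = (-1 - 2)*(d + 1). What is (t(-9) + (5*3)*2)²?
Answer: 2916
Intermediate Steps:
t(d) = -3 - 3*d (t(d) = -3*(1 + d) = -3 - 3*d)
(t(-9) + (5*3)*2)² = ((-3 - 3*(-9)) + (5*3)*2)² = ((-3 + 27) + 15*2)² = (24 + 30)² = 54² = 2916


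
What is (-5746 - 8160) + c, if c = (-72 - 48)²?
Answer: 494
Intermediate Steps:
c = 14400 (c = (-120)² = 14400)
(-5746 - 8160) + c = (-5746 - 8160) + 14400 = -13906 + 14400 = 494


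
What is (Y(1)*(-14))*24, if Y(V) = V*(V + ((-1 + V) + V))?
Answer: -672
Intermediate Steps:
Y(V) = V*(-1 + 3*V) (Y(V) = V*(V + (-1 + 2*V)) = V*(-1 + 3*V))
(Y(1)*(-14))*24 = ((1*(-1 + 3*1))*(-14))*24 = ((1*(-1 + 3))*(-14))*24 = ((1*2)*(-14))*24 = (2*(-14))*24 = -28*24 = -672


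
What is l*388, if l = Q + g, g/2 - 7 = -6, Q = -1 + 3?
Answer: 1552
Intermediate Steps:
Q = 2
g = 2 (g = 14 + 2*(-6) = 14 - 12 = 2)
l = 4 (l = 2 + 2 = 4)
l*388 = 4*388 = 1552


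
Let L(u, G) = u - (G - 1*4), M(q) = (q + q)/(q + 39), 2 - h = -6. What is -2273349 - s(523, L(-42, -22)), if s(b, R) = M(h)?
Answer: -106847419/47 ≈ -2.2733e+6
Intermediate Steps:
h = 8 (h = 2 - 1*(-6) = 2 + 6 = 8)
M(q) = 2*q/(39 + q) (M(q) = (2*q)/(39 + q) = 2*q/(39 + q))
L(u, G) = 4 + u - G (L(u, G) = u - (G - 4) = u - (-4 + G) = u + (4 - G) = 4 + u - G)
s(b, R) = 16/47 (s(b, R) = 2*8/(39 + 8) = 2*8/47 = 2*8*(1/47) = 16/47)
-2273349 - s(523, L(-42, -22)) = -2273349 - 1*16/47 = -2273349 - 16/47 = -106847419/47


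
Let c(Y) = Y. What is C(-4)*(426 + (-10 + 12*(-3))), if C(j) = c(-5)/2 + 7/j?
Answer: -1615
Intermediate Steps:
C(j) = -5/2 + 7/j
C(-4)*(426 + (-10 + 12*(-3))) = (-5/2 + 7/(-4))*(426 + (-10 + 12*(-3))) = (-5/2 + 7*(-¼))*(426 + (-10 - 36)) = (-5/2 - 7/4)*(426 - 46) = -17/4*380 = -1615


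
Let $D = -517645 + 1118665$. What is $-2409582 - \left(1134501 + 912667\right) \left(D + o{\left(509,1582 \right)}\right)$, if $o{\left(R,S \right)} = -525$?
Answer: $-1229316557742$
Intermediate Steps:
$D = 601020$
$-2409582 - \left(1134501 + 912667\right) \left(D + o{\left(509,1582 \right)}\right) = -2409582 - \left(1134501 + 912667\right) \left(601020 - 525\right) = -2409582 - 2047168 \cdot 600495 = -2409582 - 1229314148160 = -1229316557742$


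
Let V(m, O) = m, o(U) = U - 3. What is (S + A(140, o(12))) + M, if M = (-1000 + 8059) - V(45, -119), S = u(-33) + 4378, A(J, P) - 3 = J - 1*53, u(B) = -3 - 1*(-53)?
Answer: 11532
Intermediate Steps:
u(B) = 50 (u(B) = -3 + 53 = 50)
o(U) = -3 + U
A(J, P) = -50 + J (A(J, P) = 3 + (J - 1*53) = 3 + (J - 53) = 3 + (-53 + J) = -50 + J)
S = 4428 (S = 50 + 4378 = 4428)
M = 7014 (M = (-1000 + 8059) - 1*45 = 7059 - 45 = 7014)
(S + A(140, o(12))) + M = (4428 + (-50 + 140)) + 7014 = (4428 + 90) + 7014 = 4518 + 7014 = 11532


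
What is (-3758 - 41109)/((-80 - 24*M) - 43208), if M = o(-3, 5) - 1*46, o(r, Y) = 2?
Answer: 44867/42232 ≈ 1.0624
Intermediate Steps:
M = -44 (M = 2 - 1*46 = 2 - 46 = -44)
(-3758 - 41109)/((-80 - 24*M) - 43208) = (-3758 - 41109)/((-80 - 24*(-44)) - 43208) = -44867/((-80 + 1056) - 43208) = -44867/(976 - 43208) = -44867/(-42232) = -44867*(-1/42232) = 44867/42232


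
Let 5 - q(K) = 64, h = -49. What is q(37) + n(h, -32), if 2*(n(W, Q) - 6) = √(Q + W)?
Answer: -53 + 9*I/2 ≈ -53.0 + 4.5*I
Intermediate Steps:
n(W, Q) = 6 + √(Q + W)/2
q(K) = -59 (q(K) = 5 - 1*64 = 5 - 64 = -59)
q(37) + n(h, -32) = -59 + (6 + √(-32 - 49)/2) = -59 + (6 + √(-81)/2) = -59 + (6 + (9*I)/2) = -59 + (6 + 9*I/2) = -53 + 9*I/2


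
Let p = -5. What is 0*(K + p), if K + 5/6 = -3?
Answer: 0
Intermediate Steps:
K = -23/6 (K = -5/6 - 3 = -23/6 ≈ -3.8333)
0*(K + p) = 0*(-23/6 - 5) = 0*(-53/6) = 0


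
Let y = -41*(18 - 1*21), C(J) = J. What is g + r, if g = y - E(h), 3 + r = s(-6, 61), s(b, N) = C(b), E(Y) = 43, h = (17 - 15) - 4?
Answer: 71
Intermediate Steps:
h = -2 (h = 2 - 4 = -2)
y = 123 (y = -41*(18 - 21) = -41*(-3) = 123)
s(b, N) = b
r = -9 (r = -3 - 6 = -9)
g = 80 (g = 123 - 1*43 = 123 - 43 = 80)
g + r = 80 - 9 = 71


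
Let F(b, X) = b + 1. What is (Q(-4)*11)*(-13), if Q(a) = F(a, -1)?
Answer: 429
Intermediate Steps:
F(b, X) = 1 + b
Q(a) = 1 + a
(Q(-4)*11)*(-13) = ((1 - 4)*11)*(-13) = -3*11*(-13) = -33*(-13) = 429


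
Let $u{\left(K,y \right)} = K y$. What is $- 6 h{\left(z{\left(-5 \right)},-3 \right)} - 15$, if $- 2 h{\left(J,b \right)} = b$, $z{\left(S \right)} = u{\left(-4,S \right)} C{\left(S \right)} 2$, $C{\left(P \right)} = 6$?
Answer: $-24$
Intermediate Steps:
$z{\left(S \right)} = - 48 S$ ($z{\left(S \right)} = - 4 S 6 \cdot 2 = - 24 S 2 = - 48 S$)
$h{\left(J,b \right)} = - \frac{b}{2}$
$- 6 h{\left(z{\left(-5 \right)},-3 \right)} - 15 = - 6 \left(\left(- \frac{1}{2}\right) \left(-3\right)\right) - 15 = \left(-6\right) \frac{3}{2} - 15 = -9 - 15 = -24$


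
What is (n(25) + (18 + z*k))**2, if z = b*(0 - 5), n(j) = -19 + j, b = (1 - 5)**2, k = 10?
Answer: 602176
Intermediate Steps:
b = 16 (b = (-4)**2 = 16)
z = -80 (z = 16*(0 - 5) = 16*(-5) = -80)
(n(25) + (18 + z*k))**2 = ((-19 + 25) + (18 - 80*10))**2 = (6 + (18 - 800))**2 = (6 - 782)**2 = (-776)**2 = 602176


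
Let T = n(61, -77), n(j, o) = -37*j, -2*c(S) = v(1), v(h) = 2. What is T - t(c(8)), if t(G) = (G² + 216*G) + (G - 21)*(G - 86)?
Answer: -3956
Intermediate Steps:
c(S) = -1 (c(S) = -½*2 = -1)
T = -2257 (T = -37*61 = -2257)
t(G) = G² + 216*G + (-86 + G)*(-21 + G) (t(G) = (G² + 216*G) + (-21 + G)*(-86 + G) = (G² + 216*G) + (-86 + G)*(-21 + G) = G² + 216*G + (-86 + G)*(-21 + G))
T - t(c(8)) = -2257 - (1806 + 2*(-1)² + 109*(-1)) = -2257 - (1806 + 2*1 - 109) = -2257 - (1806 + 2 - 109) = -2257 - 1*1699 = -2257 - 1699 = -3956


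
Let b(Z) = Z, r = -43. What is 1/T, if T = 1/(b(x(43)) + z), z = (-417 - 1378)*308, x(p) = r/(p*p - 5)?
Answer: -1019473883/1844 ≈ -5.5286e+5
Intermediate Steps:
x(p) = -43/(-5 + p²) (x(p) = -43/(p*p - 5) = -43/(p² - 5) = -43/(-5 + p²))
z = -552860 (z = -1795*308 = -552860)
T = -1844/1019473883 (T = 1/(-43/(-5 + 43²) - 552860) = 1/(-43/(-5 + 1849) - 552860) = 1/(-43/1844 - 552860) = 1/(-1019473883/1844) = -1844/1019473883 ≈ -1.8088e-6)
1/T = 1/(-1844/1019473883) = -1019473883/1844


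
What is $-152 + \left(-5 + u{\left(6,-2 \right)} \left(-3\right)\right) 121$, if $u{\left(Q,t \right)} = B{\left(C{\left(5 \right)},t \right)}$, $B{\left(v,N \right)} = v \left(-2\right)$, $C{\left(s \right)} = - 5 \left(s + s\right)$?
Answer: $-37057$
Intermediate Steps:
$C{\left(s \right)} = - 10 s$ ($C{\left(s \right)} = - 5 \cdot 2 s = - 10 s$)
$B{\left(v,N \right)} = - 2 v$
$u{\left(Q,t \right)} = 100$ ($u{\left(Q,t \right)} = - 2 \left(\left(-10\right) 5\right) = \left(-2\right) \left(-50\right) = 100$)
$-152 + \left(-5 + u{\left(6,-2 \right)} \left(-3\right)\right) 121 = -152 + \left(-5 + 100 \left(-3\right)\right) 121 = -152 + \left(-5 - 300\right) 121 = -152 - 36905 = -37057$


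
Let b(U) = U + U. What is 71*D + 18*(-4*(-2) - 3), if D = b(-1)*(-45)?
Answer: 6480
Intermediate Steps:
b(U) = 2*U
D = 90 (D = (2*(-1))*(-45) = -2*(-45) = 90)
71*D + 18*(-4*(-2) - 3) = 71*90 + 18*(-4*(-2) - 3) = 6390 + 18*(8 - 3) = 6390 + 18*5 = 6390 + 90 = 6480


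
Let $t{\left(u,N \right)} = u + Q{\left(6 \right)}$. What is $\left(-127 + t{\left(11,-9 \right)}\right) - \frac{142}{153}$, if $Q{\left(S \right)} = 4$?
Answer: $- \frac{17278}{153} \approx -112.93$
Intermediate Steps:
$t{\left(u,N \right)} = 4 + u$ ($t{\left(u,N \right)} = u + 4 = 4 + u$)
$\left(-127 + t{\left(11,-9 \right)}\right) - \frac{142}{153} = \left(-127 + \left(4 + 11\right)\right) - \frac{142}{153} = \left(-127 + 15\right) - \frac{142}{153} = -112 - \frac{142}{153} = - \frac{17278}{153}$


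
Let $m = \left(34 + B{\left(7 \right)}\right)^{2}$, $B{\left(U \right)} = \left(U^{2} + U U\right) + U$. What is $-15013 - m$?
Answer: $-34334$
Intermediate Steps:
$B{\left(U \right)} = U + 2 U^{2}$ ($B{\left(U \right)} = \left(U^{2} + U^{2}\right) + U = 2 U^{2} + U = U + 2 U^{2}$)
$m = 19321$ ($m = \left(34 + 7 \left(1 + 2 \cdot 7\right)\right)^{2} = \left(34 + 7 \left(1 + 14\right)\right)^{2} = \left(34 + 7 \cdot 15\right)^{2} = \left(34 + 105\right)^{2} = 139^{2} = 19321$)
$-15013 - m = -15013 - 19321 = -34334$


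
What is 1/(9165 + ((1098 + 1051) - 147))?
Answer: 1/11167 ≈ 8.9550e-5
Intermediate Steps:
1/(9165 + ((1098 + 1051) - 147)) = 1/(9165 + (2149 - 147)) = 1/(9165 + 2002) = 1/11167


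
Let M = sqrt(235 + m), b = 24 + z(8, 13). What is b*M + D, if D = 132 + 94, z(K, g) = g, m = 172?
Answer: 226 + 37*sqrt(407) ≈ 972.45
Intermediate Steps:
b = 37 (b = 24 + 13 = 37)
M = sqrt(407) (M = sqrt(235 + 172) = sqrt(407) ≈ 20.174)
D = 226
b*M + D = 37*sqrt(407) + 226 = 226 + 37*sqrt(407)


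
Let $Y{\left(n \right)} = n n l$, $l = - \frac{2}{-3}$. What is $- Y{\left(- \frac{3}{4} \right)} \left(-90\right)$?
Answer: $\frac{135}{4} \approx 33.75$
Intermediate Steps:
$l = \frac{2}{3}$ ($l = \left(-2\right) \left(- \frac{1}{3}\right) = \frac{2}{3} \approx 0.66667$)
$Y{\left(n \right)} = \frac{2 n^{2}}{3}$ ($Y{\left(n \right)} = n n \frac{2}{3} = n^{2} \cdot \frac{2}{3} = \frac{2 n^{2}}{3}$)
$- Y{\left(- \frac{3}{4} \right)} \left(-90\right) = - \frac{2 \left(- \frac{3}{4}\right)^{2}}{3} \left(-90\right) = - \frac{2}{3} \cdot \frac{9}{16} \left(-90\right) = - \frac{3 \left(-90\right)}{8} = \left(-1\right) \left(- \frac{135}{4}\right) = \frac{135}{4}$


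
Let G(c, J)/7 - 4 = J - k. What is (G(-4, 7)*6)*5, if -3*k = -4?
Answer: 2030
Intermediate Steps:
k = 4/3 (k = -⅓*(-4) = 4/3 ≈ 1.3333)
G(c, J) = 56/3 + 7*J (G(c, J) = 28 + 7*(J - 1*4/3) = 28 + 7*(J - 4/3) = 28 + 7*(-4/3 + J) = 28 + (-28/3 + 7*J) = 56/3 + 7*J)
(G(-4, 7)*6)*5 = ((56/3 + 7*7)*6)*5 = ((56/3 + 49)*6)*5 = ((203/3)*6)*5 = 406*5 = 2030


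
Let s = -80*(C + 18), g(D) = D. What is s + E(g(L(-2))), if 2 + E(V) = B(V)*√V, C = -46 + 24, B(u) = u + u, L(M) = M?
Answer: 318 - 4*I*√2 ≈ 318.0 - 5.6569*I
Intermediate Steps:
B(u) = 2*u
C = -22
E(V) = -2 + 2*V^(3/2) (E(V) = -2 + (2*V)*√V = -2 + 2*V^(3/2))
s = 320 (s = -80*(-22 + 18) = -80*(-4) = 320)
s + E(g(L(-2))) = 320 + (-2 + 2*(-2)^(3/2)) = 320 + (-2 + 2*(-2*I*√2)) = 320 + (-2 - 4*I*√2) = 318 - 4*I*√2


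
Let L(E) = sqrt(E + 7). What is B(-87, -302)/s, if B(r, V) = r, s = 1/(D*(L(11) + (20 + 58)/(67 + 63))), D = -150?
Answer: 7830 + 39150*sqrt(2) ≈ 63196.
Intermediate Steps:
L(E) = sqrt(7 + E)
s = 1/(-90 - 450*sqrt(2)) (s = 1/(-150*(sqrt(7 + 11) + (20 + 58)/(67 + 63))) = 1/(-150*(sqrt(18) + 78/130)) = 1/(-150*(3*sqrt(2) + 78*(1/130))) = 1/(-150*(3*sqrt(2) + 3/5)) = 1/(-150*(3/5 + 3*sqrt(2))) = 1/(-90 - 450*sqrt(2)) ≈ -0.0013767)
B(-87, -302)/s = -87/(1/4410 - sqrt(2)/882)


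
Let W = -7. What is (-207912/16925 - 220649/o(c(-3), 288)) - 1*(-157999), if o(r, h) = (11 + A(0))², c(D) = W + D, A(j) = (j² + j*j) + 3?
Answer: 520354847623/3317300 ≈ 1.5686e+5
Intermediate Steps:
A(j) = 3 + 2*j² (A(j) = (j² + j²) + 3 = 2*j² + 3 = 3 + 2*j²)
c(D) = -7 + D
o(r, h) = 196 (o(r, h) = (11 + (3 + 2*0²))² = (11 + (3 + 2*0))² = (11 + (3 + 0))² = (11 + 3)² = 14² = 196)
(-207912/16925 - 220649/o(c(-3), 288)) - 1*(-157999) = (-207912/16925 - 220649/196) - 1*(-157999) = (-207912*1/16925 - 220649*1/196) + 157999 = (-207912/16925 - 220649/196) + 157999 = -3775235077/3317300 + 157999 = 520354847623/3317300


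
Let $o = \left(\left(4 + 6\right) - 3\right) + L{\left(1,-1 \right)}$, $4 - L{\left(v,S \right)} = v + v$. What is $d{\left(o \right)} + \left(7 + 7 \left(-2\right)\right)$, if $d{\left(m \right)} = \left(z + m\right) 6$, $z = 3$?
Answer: $65$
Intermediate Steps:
$L{\left(v,S \right)} = 4 - 2 v$ ($L{\left(v,S \right)} = 4 - \left(v + v\right) = 4 - 2 v$)
$o = 9$ ($o = \left(\left(4 + 6\right) - 3\right) + \left(4 - 2\right) = \left(10 - 3\right) + \left(4 - 2\right) = 7 + 2 = 9$)
$d{\left(m \right)} = 18 + 6 m$ ($d{\left(m \right)} = \left(3 + m\right) 6 = 18 + 6 m$)
$d{\left(o \right)} + \left(7 + 7 \left(-2\right)\right) = \left(18 + 6 \cdot 9\right) + \left(7 + 7 \left(-2\right)\right) = \left(18 + 54\right) + \left(7 - 14\right) = 72 - 7 = 65$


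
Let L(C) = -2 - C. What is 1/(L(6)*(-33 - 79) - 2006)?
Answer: -1/1110 ≈ -0.00090090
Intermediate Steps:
1/(L(6)*(-33 - 79) - 2006) = 1/((-2 - 1*6)*(-33 - 79) - 2006) = 1/((-2 - 6)*(-112) - 2006) = 1/(-8*(-112) - 2006) = 1/(896 - 2006) = 1/(-1110) = -1/1110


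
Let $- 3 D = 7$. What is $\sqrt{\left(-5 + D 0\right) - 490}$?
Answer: $3 i \sqrt{55} \approx 22.249 i$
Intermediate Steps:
$D = - \frac{7}{3}$ ($D = \left(- \frac{1}{3}\right) 7 = - \frac{7}{3} \approx -2.3333$)
$\sqrt{\left(-5 + D 0\right) - 490} = \sqrt{\left(-5 - 0\right) - 490} = \sqrt{\left(-5 + 0\right) - 490} = \sqrt{-5 - 490} = \sqrt{-495} = 3 i \sqrt{55}$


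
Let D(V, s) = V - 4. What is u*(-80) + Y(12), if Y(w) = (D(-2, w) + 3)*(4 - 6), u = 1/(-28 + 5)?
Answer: 218/23 ≈ 9.4783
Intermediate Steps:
D(V, s) = -4 + V
u = -1/23 (u = 1/(-23) = -1/23 ≈ -0.043478)
Y(w) = 6 (Y(w) = ((-4 - 2) + 3)*(4 - 6) = (-6 + 3)*(-2) = -3*(-2) = 6)
u*(-80) + Y(12) = -1/23*(-80) + 6 = 80/23 + 6 = 218/23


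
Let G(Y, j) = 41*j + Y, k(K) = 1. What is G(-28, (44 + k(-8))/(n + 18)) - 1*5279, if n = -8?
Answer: -10245/2 ≈ -5122.5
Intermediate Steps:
G(Y, j) = Y + 41*j
G(-28, (44 + k(-8))/(n + 18)) - 1*5279 = (-28 + 41*((44 + 1)/(-8 + 18))) - 1*5279 = (-28 + 41*(45/10)) - 5279 = (-28 + 41*(45*(1/10))) - 5279 = (-28 + 41*(9/2)) - 5279 = (-28 + 369/2) - 5279 = 313/2 - 5279 = -10245/2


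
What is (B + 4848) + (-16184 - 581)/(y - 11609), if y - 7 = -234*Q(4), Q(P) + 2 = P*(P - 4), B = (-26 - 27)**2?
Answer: 85269803/11134 ≈ 7658.5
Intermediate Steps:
B = 2809 (B = (-53)**2 = 2809)
Q(P) = -2 + P*(-4 + P) (Q(P) = -2 + P*(P - 4) = -2 + P*(-4 + P))
y = 475 (y = 7 - 234*(-2 + 4**2 - 4*4) = 7 - 234*(-2 + 16 - 16) = 7 - 234*(-2) = 7 + 468 = 475)
(B + 4848) + (-16184 - 581)/(y - 11609) = (2809 + 4848) + (-16184 - 581)/(475 - 11609) = 7657 - 16765/(-11134) = 7657 - 16765*(-1/11134) = 7657 + 16765/11134 = 85269803/11134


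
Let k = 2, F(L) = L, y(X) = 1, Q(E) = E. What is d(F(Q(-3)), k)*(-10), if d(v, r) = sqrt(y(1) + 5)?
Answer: -10*sqrt(6) ≈ -24.495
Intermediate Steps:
d(v, r) = sqrt(6) (d(v, r) = sqrt(1 + 5) = sqrt(6))
d(F(Q(-3)), k)*(-10) = sqrt(6)*(-10) = -10*sqrt(6)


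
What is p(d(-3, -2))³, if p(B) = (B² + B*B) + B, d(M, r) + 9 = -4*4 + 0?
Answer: 1838265625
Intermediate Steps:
d(M, r) = -25 (d(M, r) = -9 + (-4*4 + 0) = -9 + (-16 + 0) = -9 - 16 = -25)
p(B) = B + 2*B² (p(B) = (B² + B²) + B = 2*B² + B = B + 2*B²)
p(d(-3, -2))³ = (-25*(1 + 2*(-25)))³ = (-25*(1 - 50))³ = (-25*(-49))³ = 1225³ = 1838265625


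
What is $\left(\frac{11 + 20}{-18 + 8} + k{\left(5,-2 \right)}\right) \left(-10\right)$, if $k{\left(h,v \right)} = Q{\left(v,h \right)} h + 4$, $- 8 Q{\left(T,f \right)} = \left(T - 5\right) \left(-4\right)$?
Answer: $166$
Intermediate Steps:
$Q{\left(T,f \right)} = - \frac{5}{2} + \frac{T}{2}$ ($Q{\left(T,f \right)} = - \frac{\left(T - 5\right) \left(-4\right)}{8} = - \frac{\left(-5 + T\right) \left(-4\right)}{8} = - \frac{20 - 4 T}{8} = - \frac{5}{2} + \frac{T}{2}$)
$k{\left(h,v \right)} = 4 + h \left(- \frac{5}{2} + \frac{v}{2}\right)$ ($k{\left(h,v \right)} = \left(- \frac{5}{2} + \frac{v}{2}\right) h + 4 = h \left(- \frac{5}{2} + \frac{v}{2}\right) + 4 = 4 + h \left(- \frac{5}{2} + \frac{v}{2}\right)$)
$\left(\frac{11 + 20}{-18 + 8} + k{\left(5,-2 \right)}\right) \left(-10\right) = \left(\frac{11 + 20}{-18 + 8} + \left(4 + \frac{1}{2} \cdot 5 \left(-5 - 2\right)\right)\right) \left(-10\right) = \left(\frac{31}{-10} + \left(4 + \frac{1}{2} \cdot 5 \left(-7\right)\right)\right) \left(-10\right) = \left(31 \left(- \frac{1}{10}\right) + \left(4 - \frac{35}{2}\right)\right) \left(-10\right) = \left(- \frac{31}{10} - \frac{27}{2}\right) \left(-10\right) = \left(- \frac{83}{5}\right) \left(-10\right) = 166$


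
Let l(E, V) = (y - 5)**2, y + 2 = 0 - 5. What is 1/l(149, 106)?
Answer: 1/144 ≈ 0.0069444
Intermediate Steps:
y = -7 (y = -2 + (0 - 5) = -2 - 5 = -7)
l(E, V) = 144 (l(E, V) = (-7 - 5)**2 = (-12)**2 = 144)
1/l(149, 106) = 1/144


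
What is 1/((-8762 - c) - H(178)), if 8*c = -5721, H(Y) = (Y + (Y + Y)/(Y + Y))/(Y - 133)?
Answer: -360/2898307 ≈ -0.00012421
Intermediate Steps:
H(Y) = (1 + Y)/(-133 + Y) (H(Y) = (Y + (2*Y)/((2*Y)))/(-133 + Y) = (Y + (2*Y)*(1/(2*Y)))/(-133 + Y) = (Y + 1)/(-133 + Y) = (1 + Y)/(-133 + Y))
c = -5721/8 (c = (1/8)*(-5721) = -5721/8 ≈ -715.13)
1/((-8762 - c) - H(178)) = 1/((-8762 - 1*(-5721/8)) - (1 + 178)/(-133 + 178)) = 1/((-8762 + 5721/8) - 179/45) = 1/(-64375/8 - 179/45) = 1/(-2898307/360) = -360/2898307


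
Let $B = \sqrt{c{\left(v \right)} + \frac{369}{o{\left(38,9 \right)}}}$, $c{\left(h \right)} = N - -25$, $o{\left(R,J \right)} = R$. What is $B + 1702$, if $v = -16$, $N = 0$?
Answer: $1702 + \frac{\sqrt{50122}}{38} \approx 1707.9$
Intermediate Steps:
$c{\left(h \right)} = 25$ ($c{\left(h \right)} = 0 - -25 = 0 + 25 = 25$)
$B = \frac{\sqrt{50122}}{38}$ ($B = \sqrt{25 + \frac{369}{38}} = \sqrt{\frac{1319}{38}} = \frac{\sqrt{50122}}{38} \approx 5.8916$)
$B + 1702 = \frac{\sqrt{50122}}{38} + 1702 = 1702 + \frac{\sqrt{50122}}{38}$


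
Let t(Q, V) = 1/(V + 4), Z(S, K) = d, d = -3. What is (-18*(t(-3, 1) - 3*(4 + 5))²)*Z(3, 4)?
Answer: 969624/25 ≈ 38785.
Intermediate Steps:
Z(S, K) = -3
t(Q, V) = 1/(4 + V)
(-18*(t(-3, 1) - 3*(4 + 5))²)*Z(3, 4) = -18*(1/(4 + 1) - 3*(4 + 5))²*(-3) = -18*(1/5 - 3*9)²*(-3) = -18*(⅕ - 27)²*(-3) = -18*(-134/5)²*(-3) = -18*17956/25*(-3) = -323208/25*(-3) = 969624/25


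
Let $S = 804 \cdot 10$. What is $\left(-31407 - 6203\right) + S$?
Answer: $-29570$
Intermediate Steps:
$S = 8040$
$\left(-31407 - 6203\right) + S = \left(-31407 - 6203\right) + 8040 = -37610 + 8040 = -29570$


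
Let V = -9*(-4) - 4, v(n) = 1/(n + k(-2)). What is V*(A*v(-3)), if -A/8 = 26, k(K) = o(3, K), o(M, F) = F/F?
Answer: 3328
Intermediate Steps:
o(M, F) = 1
k(K) = 1
A = -208 (A = -8*26 = -208)
v(n) = 1/(1 + n) (v(n) = 1/(n + 1) = 1/(1 + n))
V = 32 (V = 36 - 4 = 32)
V*(A*v(-3)) = 32*(-208/(1 - 3)) = 32*(-208/(-2)) = 32*(-208*(-½)) = 32*104 = 3328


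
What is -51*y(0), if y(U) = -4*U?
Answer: 0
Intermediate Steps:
-51*y(0) = -(-204)*0 = -51*0 = 0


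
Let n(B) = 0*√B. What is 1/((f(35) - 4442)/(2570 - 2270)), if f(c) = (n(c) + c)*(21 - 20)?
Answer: -100/1469 ≈ -0.068074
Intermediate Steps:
n(B) = 0
f(c) = c (f(c) = (0 + c)*(21 - 20) = c*1 = c)
1/((f(35) - 4442)/(2570 - 2270)) = 1/((35 - 4442)/(2570 - 2270)) = 1/(-4407/300) = 1/(-4407*1/300) = 1/(-1469/100) = -100/1469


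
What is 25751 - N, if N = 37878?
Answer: -12127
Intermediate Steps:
25751 - N = 25751 - 1*37878 = 25751 - 37878 = -12127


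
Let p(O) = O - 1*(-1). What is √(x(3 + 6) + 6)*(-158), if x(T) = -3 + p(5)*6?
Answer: -158*√39 ≈ -986.71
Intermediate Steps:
p(O) = 1 + O (p(O) = O + 1 = 1 + O)
x(T) = 33 (x(T) = -3 + (1 + 5)*6 = -3 + 6*6 = -3 + 36 = 33)
√(x(3 + 6) + 6)*(-158) = √(33 + 6)*(-158) = √39*(-158) = -158*√39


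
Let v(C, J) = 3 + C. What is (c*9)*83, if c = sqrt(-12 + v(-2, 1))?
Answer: 747*I*sqrt(11) ≈ 2477.5*I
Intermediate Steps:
c = I*sqrt(11) (c = sqrt(-12 + (3 - 2)) = sqrt(-12 + 1) = sqrt(-11) = I*sqrt(11) ≈ 3.3166*I)
(c*9)*83 = ((I*sqrt(11))*9)*83 = (9*I*sqrt(11))*83 = 747*I*sqrt(11)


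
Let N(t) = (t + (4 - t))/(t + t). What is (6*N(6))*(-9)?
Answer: -18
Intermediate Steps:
N(t) = 2/t (N(t) = 4/((2*t)) = 4*(1/(2*t)) = 2/t)
(6*N(6))*(-9) = (6*(2/6))*(-9) = (6*(2*(⅙)))*(-9) = (6*(⅓))*(-9) = 2*(-9) = -18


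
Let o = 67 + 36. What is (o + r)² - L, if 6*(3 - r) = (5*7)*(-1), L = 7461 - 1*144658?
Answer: 5389333/36 ≈ 1.4970e+5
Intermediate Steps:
L = -137197 (L = 7461 - 144658 = -137197)
o = 103
r = 53/6 (r = 3 - 5*7*(-1)/6 = 3 - 35*(-1)/6 = 3 - ⅙*(-35) = 3 + 35/6 = 53/6 ≈ 8.8333)
(o + r)² - L = (103 + 53/6)² - 1*(-137197) = (671/6)² + 137197 = 450241/36 + 137197 = 5389333/36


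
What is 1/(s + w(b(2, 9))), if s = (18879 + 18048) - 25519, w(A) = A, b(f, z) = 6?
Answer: 1/11414 ≈ 8.7612e-5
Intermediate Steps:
s = 11408 (s = 36927 - 25519 = 11408)
1/(s + w(b(2, 9))) = 1/(11408 + 6) = 1/11414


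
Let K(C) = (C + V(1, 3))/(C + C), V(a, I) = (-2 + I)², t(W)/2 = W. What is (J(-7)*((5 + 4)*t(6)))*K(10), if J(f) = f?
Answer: -2079/5 ≈ -415.80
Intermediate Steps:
t(W) = 2*W
K(C) = (1 + C)/(2*C) (K(C) = (C + (-2 + 3)²)/(C + C) = (C + 1²)/((2*C)) = (C + 1)*(1/(2*C)) = (1 + C)*(1/(2*C)) = (1 + C)/(2*C))
(J(-7)*((5 + 4)*t(6)))*K(10) = (-7*(5 + 4)*2*6)*((½)*(1 + 10)/10) = (-63*12)*((½)*(⅒)*11) = -7*108*(11/20) = -756*11/20 = -2079/5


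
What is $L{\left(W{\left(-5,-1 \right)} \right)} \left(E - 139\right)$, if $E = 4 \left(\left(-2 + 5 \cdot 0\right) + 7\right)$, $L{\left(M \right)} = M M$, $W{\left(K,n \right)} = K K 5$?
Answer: $-1859375$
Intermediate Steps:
$W{\left(K,n \right)} = 5 K^{2}$ ($W{\left(K,n \right)} = K^{2} \cdot 5 = 5 K^{2}$)
$L{\left(M \right)} = M^{2}$
$E = 20$ ($E = 4 \left(\left(-2 + 0\right) + 7\right) = 4 \left(-2 + 7\right) = 4 \cdot 5 = 20$)
$L{\left(W{\left(-5,-1 \right)} \right)} \left(E - 139\right) = \left(5 \left(-5\right)^{2}\right)^{2} \left(20 - 139\right) = \left(5 \cdot 25\right)^{2} \left(-119\right) = 125^{2} \left(-119\right) = 15625 \left(-119\right) = -1859375$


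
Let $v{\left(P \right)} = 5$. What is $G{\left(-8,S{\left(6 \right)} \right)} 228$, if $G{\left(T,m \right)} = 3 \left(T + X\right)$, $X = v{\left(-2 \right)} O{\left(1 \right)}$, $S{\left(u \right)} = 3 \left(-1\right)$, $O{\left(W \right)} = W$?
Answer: $-2052$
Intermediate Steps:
$S{\left(u \right)} = -3$
$X = 5$ ($X = 5 \cdot 1 = 5$)
$G{\left(T,m \right)} = 15 + 3 T$ ($G{\left(T,m \right)} = 3 \left(T + 5\right) = 3 \left(5 + T\right) = 15 + 3 T$)
$G{\left(-8,S{\left(6 \right)} \right)} 228 = \left(15 + 3 \left(-8\right)\right) 228 = \left(15 - 24\right) 228 = \left(-9\right) 228 = -2052$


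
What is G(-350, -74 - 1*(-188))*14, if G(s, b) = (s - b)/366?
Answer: -3248/183 ≈ -17.749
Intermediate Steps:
G(s, b) = -b/366 + s/366 (G(s, b) = (s - b)*(1/366) = -b/366 + s/366)
G(-350, -74 - 1*(-188))*14 = (-(-74 - 1*(-188))/366 + (1/366)*(-350))*14 = (-(-74 + 188)/366 - 175/183)*14 = (-1/366*114 - 175/183)*14 = (-19/61 - 175/183)*14 = -232/183*14 = -3248/183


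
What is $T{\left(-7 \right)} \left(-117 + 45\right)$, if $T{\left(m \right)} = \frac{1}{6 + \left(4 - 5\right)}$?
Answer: $- \frac{72}{5} \approx -14.4$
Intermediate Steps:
$T{\left(m \right)} = \frac{1}{5}$ ($T{\left(m \right)} = \frac{1}{6 + \left(4 - 5\right)} = \frac{1}{6 - 1} = \frac{1}{5}$)
$T{\left(-7 \right)} \left(-117 + 45\right) = \frac{-117 + 45}{5} = \frac{1}{5} \left(-72\right) = - \frac{72}{5}$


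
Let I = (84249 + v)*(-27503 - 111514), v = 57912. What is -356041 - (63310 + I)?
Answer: 19762376386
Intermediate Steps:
I = -19762795737 (I = (84249 + 57912)*(-27503 - 111514) = 142161*(-139017) = -19762795737)
-356041 - (63310 + I) = -356041 - (63310 - 19762795737) = -356041 - 1*(-19762732427) = -356041 + 19762732427 = 19762376386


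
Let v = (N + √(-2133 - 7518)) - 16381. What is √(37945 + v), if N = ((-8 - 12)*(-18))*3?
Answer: √(22644 + I*√9651) ≈ 150.48 + 0.3264*I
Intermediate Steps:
N = 1080 (N = -20*(-18)*3 = 360*3 = 1080)
v = -15301 + I*√9651 (v = (1080 + √(-2133 - 7518)) - 16381 = (1080 + √(-9651)) - 16381 = (1080 + I*√9651) - 16381 = -15301 + I*√9651 ≈ -15301.0 + 98.24*I)
√(37945 + v) = √(37945 + (-15301 + I*√9651)) = √(22644 + I*√9651)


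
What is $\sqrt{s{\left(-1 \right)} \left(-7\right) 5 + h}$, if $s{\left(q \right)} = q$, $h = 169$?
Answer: $2 \sqrt{51} \approx 14.283$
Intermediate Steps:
$\sqrt{s{\left(-1 \right)} \left(-7\right) 5 + h} = \sqrt{\left(-1\right) \left(-7\right) 5 + 169} = \sqrt{7 \cdot 5 + 169} = \sqrt{35 + 169} = \sqrt{204} = 2 \sqrt{51}$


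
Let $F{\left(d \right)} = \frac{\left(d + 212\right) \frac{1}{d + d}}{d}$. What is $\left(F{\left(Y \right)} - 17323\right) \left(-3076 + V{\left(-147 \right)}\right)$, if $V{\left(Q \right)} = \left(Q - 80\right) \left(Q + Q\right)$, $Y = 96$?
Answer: $- \frac{2540887516117}{2304} \approx -1.1028 \cdot 10^{9}$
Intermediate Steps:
$V{\left(Q \right)} = 2 Q \left(-80 + Q\right)$ ($V{\left(Q \right)} = \left(-80 + Q\right) 2 Q = 2 Q \left(-80 + Q\right)$)
$F{\left(d \right)} = \frac{212 + d}{2 d^{2}}$ ($F{\left(d \right)} = \frac{\left(212 + d\right) \frac{1}{2 d}}{d} = \frac{\frac{1}{2} \frac{1}{d} \left(212 + d\right)}{d} = \frac{212 + d}{2 d^{2}}$)
$\left(F{\left(Y \right)} - 17323\right) \left(-3076 + V{\left(-147 \right)}\right) = \left(\frac{212 + 96}{2 \cdot 9216} - 17323\right) \left(-3076 + 2 \left(-147\right) \left(-80 - 147\right)\right) = \left(\frac{1}{2} \cdot \frac{1}{9216} \cdot 308 - 17323\right) \left(-3076 + 2 \left(-147\right) \left(-227\right)\right) = \left(\frac{77}{4608} - 17323\right) \left(-3076 + 66738\right) = \left(- \frac{79824307}{4608}\right) 63662 = - \frac{2540887516117}{2304}$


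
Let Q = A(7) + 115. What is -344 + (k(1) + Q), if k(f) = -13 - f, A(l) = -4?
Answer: -247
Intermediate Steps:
Q = 111 (Q = -4 + 115 = 111)
-344 + (k(1) + Q) = -344 + ((-13 - 1*1) + 111) = -344 + ((-13 - 1) + 111) = -344 + (-14 + 111) = -344 + 97 = -247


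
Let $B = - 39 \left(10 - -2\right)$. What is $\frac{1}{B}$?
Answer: $- \frac{1}{468} \approx -0.0021368$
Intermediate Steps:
$B = -468$ ($B = - 39 \left(10 + 2\right) = \left(-39\right) 12 = -468$)
$\frac{1}{B} = \frac{1}{-468} = - \frac{1}{468}$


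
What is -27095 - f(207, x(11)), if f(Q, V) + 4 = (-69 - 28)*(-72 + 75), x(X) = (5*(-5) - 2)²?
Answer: -26800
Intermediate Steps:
x(X) = 729 (x(X) = (-25 - 2)² = (-27)² = 729)
f(Q, V) = -295 (f(Q, V) = -4 + (-69 - 28)*(-72 + 75) = -4 - 97*3 = -4 - 291 = -295)
-27095 - f(207, x(11)) = -27095 - 1*(-295) = -27095 + 295 = -26800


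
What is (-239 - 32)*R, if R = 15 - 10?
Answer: -1355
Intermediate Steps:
R = 5
(-239 - 32)*R = (-239 - 32)*5 = -271*5 = -1355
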